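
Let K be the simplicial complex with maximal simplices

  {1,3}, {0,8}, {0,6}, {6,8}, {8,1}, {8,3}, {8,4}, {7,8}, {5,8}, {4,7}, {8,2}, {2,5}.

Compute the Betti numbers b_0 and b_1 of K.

b_0 = 1, b_1 = 4.

Take the total order 0 < 1 < 2 < 3 < 4 < 5 < 6 < 7 < 8 on the vertex set. Then K (dimension 1) consists of the simplices:

  0-simplices (9): [0], [1], [2], [3], [4], [5], [6], [7], [8]
  1-simplices (12): [0,6], [0,8], [1,3], [1,8], [2,5], [2,8], [3,8], [4,7], [4,8], [5,8], [6,8], [7,8]

giving chain groups C_0 ≅ Z^9, C_1 ≅ Z^12.

Boundary ∂_1: C_1 → C_0 is given by ∂[p,q] = [q] − [p].
The 9×12 boundary matrix has rank 8 and Smith normal form diag(1,1,1,1,1,1,1,1).

Reading off H_k = ker ∂_k / im ∂_{k+1}:

  H_0: rank C_0 − rank ∂_1 = 9 − 8 = 1, and the invariant factors of ∂_1 are all 1, so H_0 = Z.
  H_1: rank ker ∂_1 − rank ∂_2 = (12 − 8) − 0 = 4, and there is no ∂_2, so H_1 = Z^4.

Hence the Betti numbers are b_0 = 1, b_1 = 4.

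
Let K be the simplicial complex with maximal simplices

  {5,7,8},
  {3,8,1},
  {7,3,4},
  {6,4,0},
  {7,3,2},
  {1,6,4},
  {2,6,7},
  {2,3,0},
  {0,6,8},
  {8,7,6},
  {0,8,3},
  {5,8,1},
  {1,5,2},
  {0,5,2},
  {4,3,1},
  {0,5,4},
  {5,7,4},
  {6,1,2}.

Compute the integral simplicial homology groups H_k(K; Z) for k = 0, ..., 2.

H_0 ≅ Z,  H_1 ≅ Z^2,  H_2 ≅ Z.

We work with the vertex ordering 0 < 1 < 2 < 3 < 4 < 5 < 6 < 7 < 8. The simplices of K, each written with vertices in increasing order, are:

  0-simplices (9): [0], [1], [2], [3], [4], [5], [6], [7], [8]
  1-simplices (27): (27 of them)
  2-simplices (18): [0,2,3], [0,2,5], [0,3,8], [0,4,5], [0,4,6], [0,6,8], [1,2,5], [1,2,6], [1,3,4], [1,3,8], [1,4,6], [1,5,8], [2,3,7], [2,6,7], [3,4,7], [4,5,7], [5,7,8], [6,7,8]

giving chain groups C_0 ≅ Z^9, C_1 ≅ Z^27, C_2 ≅ Z^18.

The boundary map ∂_1: C_1 → C_0 sends each edge [p,q] (with p < q) to q − p. For instance
  ∂[0,4] = [4] − [0].
This gives a 9×27 integer matrix of rank 8; reducing to Smith normal form yields diagonal entries (1,1,1,1,1,1,1,1).

∂_2: C_2 → C_1 maps a triangle to the signed sum of its edges. For instance
  ∂[0,6,8] = [6,8] − [0,8] + [0,6],
  ∂[2,3,7] = [3,7] − [2,7] + [2,3].
The 27×18 boundary matrix has rank 17 and Smith normal form diag(1,1,1,1,1,1,1,1,1,1,1,1,1,1,1,1,1).

Reading off H_k = ker ∂_k / im ∂_{k+1}:

  H_0: rank C_0 − rank ∂_1 = 9 − 8 = 1, and the invariant factors of ∂_1 are all 1, so H_0 ≅ Z.
  H_1: rank ker ∂_1 − rank ∂_2 = (27 − 8) − 17 = 2, and the invariant factors of ∂_2 are all 1, so H_1 ≅ Z^2.
  H_2: rank ker ∂_2 − rank ∂_3 = (18 − 17) − 0 = 1, and there is no ∂_3, so H_2 ≅ Z.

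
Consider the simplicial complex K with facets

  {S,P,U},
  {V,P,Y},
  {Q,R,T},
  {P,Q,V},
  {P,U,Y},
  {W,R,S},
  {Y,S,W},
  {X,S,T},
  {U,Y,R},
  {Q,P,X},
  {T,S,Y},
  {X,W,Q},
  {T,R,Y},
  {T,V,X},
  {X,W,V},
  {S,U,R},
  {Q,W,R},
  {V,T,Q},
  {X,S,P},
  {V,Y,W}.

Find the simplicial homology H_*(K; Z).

We work with the vertex ordering P < Q < R < S < T < U < V < W < X < Y. The simplices of K, each written with vertices in increasing order, are:

  0-simplices (10): P, Q, R, S, T, U, V, W, X, Y
  1-simplices (30): PQ, PS, PU, PV, PX, PY, QR, QT, QV, QW, QX, RS, RT, RU, RW, RY, ST, SU, SW, SX, SY, TV, TX, TY, UY, VW, VX, VY, WX, WY
  2-simplices (20): PQV, PQX, PSU, PSX, PUY, PVY, QRT, QRW, QTV, QWX, RSU, RSW, RTY, RUY, STX, STY, SWY, TVX, VWX, VWY

Hence C_0 ≅ Z^10, C_1 ≅ Z^30, C_2 ≅ Z^20.

∂_1: C_1 → C_0 is given by ∂[p,q] = [q] − [p]. For instance
  ∂QR = R − Q.
The resulting 10×30 matrix has rank 9, and its Smith normal form has invariant factors (1,1,1,1,1,1,1,1,1).

∂_2: C_2 → C_1 maps a triangle to the signed sum of its edges. For instance
  ∂PSU = SU − PU + PS,
  ∂TVX = VX − TX + TV.
The resulting 30×20 matrix has rank 20, and its Smith normal form has invariant factors (1,1,1,1,1,1,1,1,1,1,1,1,1,1,1,1,1,1,1,2).

Now H_k = ker ∂_k / im ∂_{k+1}, so:

  H_0: rank C_0 − rank ∂_1 = 10 − 9 = 1, and the invariant factors of ∂_1 are all 1, so H_0 ≅ Z.
  H_1: rank ker ∂_1 − rank ∂_2 = (30 − 9) − 20 = 1, and ∂_2 has invariant factor 2 > 1, so H_1 ≅ Z ⊕ Z/2.
  H_2: rank ker ∂_2 − rank ∂_3 = (20 − 20) − 0 = 0, and there is no ∂_3, so H_2 ≅ 0.

(K is a triangulation of the Klein bottle.)

H_0 ≅ Z,  H_1 ≅ Z ⊕ Z/2,  H_2 = 0.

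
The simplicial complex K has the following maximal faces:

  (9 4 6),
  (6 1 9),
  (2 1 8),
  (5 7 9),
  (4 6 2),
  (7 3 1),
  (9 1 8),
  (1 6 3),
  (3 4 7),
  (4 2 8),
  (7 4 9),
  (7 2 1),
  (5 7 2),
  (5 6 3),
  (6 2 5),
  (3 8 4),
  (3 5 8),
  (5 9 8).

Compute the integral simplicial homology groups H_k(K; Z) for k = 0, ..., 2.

Take the total order 1 < 2 < 3 < 4 < 5 < 6 < 7 < 8 < 9 on the vertex set. Then K (dimension 2) consists of the simplices:

  0-simplices (9): [1], [2], [3], [4], [5], [6], [7], [8], [9]
  1-simplices (27): (27 of them)
  2-simplices (18): [1,2,7], [1,2,8], [1,3,6], [1,3,7], [1,6,9], [1,8,9], [2,4,6], [2,4,8], [2,5,6], [2,5,7], [3,4,7], [3,4,8], [3,5,6], [3,5,8], [4,6,9], [4,7,9], [5,7,9], [5,8,9]

giving chain groups C_0 ≅ Z^9, C_1 ≅ Z^27, C_2 ≅ Z^18.

The boundary map ∂_1: C_1 → C_0 maps an edge to its endpoints' difference, ∂[p,q] = q − p. For instance
  ∂[4,8] = [8] − [4].
The resulting 9×27 matrix has rank 8, and its Smith normal form has invariant factors (1,1,1,1,1,1,1,1).

∂_2: C_2 → C_1 maps a triangle to the signed sum of its edges. For instance
  ∂[5,8,9] = [8,9] − [5,9] + [5,8],
  ∂[1,2,7] = [2,7] − [1,7] + [1,2].
As a 27×18 matrix over Z this has rank 17, with invariant factors (1,1,1,1,1,1,1,1,1,1,1,1,1,1,1,1,1).

From H_k ≅ ker(∂_k) / im(∂_{k+1}) we obtain:

  H_0: rank C_0 − rank ∂_1 = 9 − 8 = 1, and the invariant factors of ∂_1 are all 1, so H_0 ≅ Z.
  H_1: rank ker ∂_1 − rank ∂_2 = (27 − 8) − 17 = 2, and the invariant factors of ∂_2 are all 1, so H_1 ≅ Z^2.
  H_2: rank ker ∂_2 − rank ∂_3 = (18 − 17) − 0 = 1, and there is no ∂_3, so H_2 ≅ Z.

As a check, the Euler characteristic is 9 − 27 + 18 = 0, which agrees with 1 − 2 + 1 = 0.

H_0 ≅ Z,  H_1 ≅ Z^2,  H_2 ≅ Z.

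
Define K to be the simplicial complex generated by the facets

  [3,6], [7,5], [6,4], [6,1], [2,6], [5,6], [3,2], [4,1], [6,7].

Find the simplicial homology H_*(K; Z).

H_0 ≅ Z,  H_1 ≅ Z^3.

We work with the vertex ordering 1 < 2 < 3 < 4 < 5 < 6 < 7. The simplices of K, each written with vertices in increasing order, are:

  0-simplices (7): [1], [2], [3], [4], [5], [6], [7]
  1-simplices (9): [1,4], [1,6], [2,3], [2,6], [3,6], [4,6], [5,6], [5,7], [6,7]

so the chain groups are C_0 ≅ Z^7, C_1 ≅ Z^9.

The boundary map ∂_1: C_1 → C_0 is given by ∂[p,q] = [q] − [p]. For instance
  ∂[1,6] = [6] − [1].
This gives a 7×9 integer matrix of rank 6; reducing to Smith normal form yields diagonal entries (1,1,1,1,1,1).

Reading off H_k = ker ∂_k / im ∂_{k+1}:

  H_0: rank C_0 − rank ∂_1 = 7 − 6 = 1, and the invariant factors of ∂_1 are all 1, so H_0 ≅ Z.
  H_1: rank ker ∂_1 − rank ∂_2 = (9 − 6) − 0 = 3, and there is no ∂_2, so H_1 ≅ Z^3.

(K is a triangulation of a wedge of 3 circles.)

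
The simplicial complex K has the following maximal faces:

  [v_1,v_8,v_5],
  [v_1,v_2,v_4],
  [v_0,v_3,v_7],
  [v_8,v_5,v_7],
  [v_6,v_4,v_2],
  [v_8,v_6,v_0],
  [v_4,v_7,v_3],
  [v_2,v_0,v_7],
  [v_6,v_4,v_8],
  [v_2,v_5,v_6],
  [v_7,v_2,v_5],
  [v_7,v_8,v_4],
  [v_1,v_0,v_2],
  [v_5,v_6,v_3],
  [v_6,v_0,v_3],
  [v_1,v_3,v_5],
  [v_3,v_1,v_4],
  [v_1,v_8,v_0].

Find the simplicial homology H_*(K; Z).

K has 9 vertices, 27 edges, 18 triangles.
rank ∂_0 = 0, rank ∂_1 = 8 ⇒ b_0 = 9 − 0 − 8 = 1; all invariant factors of ∂_1 are 1 so no torsion. So H_0 = Z.
rank ∂_1 = 8, rank ∂_2 = 17 ⇒ b_1 = 27 − 8 − 17 = 2; all invariant factors of ∂_2 are 1 so no torsion. So H_1 = Z^2.
rank ∂_2 = 17, rank ∂_3 = 0 ⇒ b_2 = 18 − 17 − 0 = 1. So H_2 = Z.

H_0 = Z,  H_1 = Z^2,  H_2 = Z.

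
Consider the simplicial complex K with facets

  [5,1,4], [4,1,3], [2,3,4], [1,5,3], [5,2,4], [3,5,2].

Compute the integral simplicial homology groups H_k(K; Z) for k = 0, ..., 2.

H_0 ≅ Z,  H_1 = 0,  H_2 ≅ Z.

K has 5 vertices, 9 edges, 6 triangles.
rank ∂_0 = 0, rank ∂_1 = 4 ⇒ b_0 = 5 − 0 − 4 = 1; all invariant factors of ∂_1 are 1 so no torsion. So H_0 = Z.
rank ∂_1 = 4, rank ∂_2 = 5 ⇒ b_1 = 9 − 4 − 5 = 0; all invariant factors of ∂_2 are 1 so no torsion. So H_1 = 0.
rank ∂_2 = 5, rank ∂_3 = 0 ⇒ b_2 = 6 − 5 − 0 = 1. So H_2 = Z.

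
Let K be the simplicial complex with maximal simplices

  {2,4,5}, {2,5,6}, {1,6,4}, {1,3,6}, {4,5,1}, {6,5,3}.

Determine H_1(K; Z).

H_1 = Z.

K has 6 vertices, 12 edges, 6 triangles.
rank ∂_1 = 5, rank ∂_2 = 6 ⇒ b_1 = 12 − 5 − 6 = 1; all invariant factors of ∂_2 are 1 so no torsion. So H_1 = Z.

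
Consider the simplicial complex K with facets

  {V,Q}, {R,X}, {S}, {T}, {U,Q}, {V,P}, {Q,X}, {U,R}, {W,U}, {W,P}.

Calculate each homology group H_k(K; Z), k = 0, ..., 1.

Fix the vertex order P < Q < R < S < T < U < V < W < X and write every simplex with vertices in increasing order. Then dim K = 1 and the simplices of K are:

  0-simplices (9): P, Q, R, S, T, U, V, W, X
  1-simplices (8): PV, PW, QU, QV, QX, RU, RX, UW

giving chain groups C_0 ≅ Z^9, C_1 ≅ Z^8.

Boundary ∂_1: C_1 → C_0 sends each edge [p,q] (with p < q) to q − p. For instance
  ∂QV = V − Q.
As a 9×8 matrix over Z this has rank 6, with invariant factors (1,1,1,1,1,1).

Reading off H_k = ker ∂_k / im ∂_{k+1}:

  H_0: rank C_0 − rank ∂_1 = 9 − 6 = 3, and the invariant factors of ∂_1 are all 1, so H_0 = Z^3.
  H_1: rank ker ∂_1 − rank ∂_2 = (8 − 6) − 0 = 2, and there is no ∂_2, so H_1 = Z^2.

As a check, the Euler characteristic is 9 − 8 = 1, which agrees with 3 − 2 = 1.

H_0 ≅ Z^3,  H_1 ≅ Z^2.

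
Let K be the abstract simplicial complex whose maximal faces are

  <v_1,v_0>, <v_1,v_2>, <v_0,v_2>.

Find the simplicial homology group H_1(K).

H_1 ≅ Z.

K has 3 vertices, 3 edges.
rank ∂_1 = 2, rank ∂_2 = 0 ⇒ b_1 = 3 − 2 − 0 = 1. So H_1 = Z.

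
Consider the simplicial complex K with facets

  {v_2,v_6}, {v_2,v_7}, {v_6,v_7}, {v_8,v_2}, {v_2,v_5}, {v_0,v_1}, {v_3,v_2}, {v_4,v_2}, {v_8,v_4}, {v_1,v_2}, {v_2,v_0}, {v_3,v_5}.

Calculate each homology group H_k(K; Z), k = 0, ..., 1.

H_0 = Z,  H_1 = Z^4.

Take the total order v_0 < v_1 < v_2 < v_3 < v_4 < v_5 < v_6 < v_7 < v_8 on the vertex set. Then K (dimension 1) consists of the simplices:

  0-simplices (9): [v_0], [v_1], [v_2], [v_3], [v_4], [v_5], [v_6], [v_7], [v_8]
  1-simplices (12): [v_0,v_1], [v_0,v_2], [v_1,v_2], [v_2,v_3], [v_2,v_4], [v_2,v_5], [v_2,v_6], [v_2,v_7], [v_2,v_8], [v_3,v_5], [v_4,v_8], [v_6,v_7]

Hence C_0 ≅ Z^9, C_1 ≅ Z^12.

∂_1: C_1 → C_0 sends each edge [p,q] (with p < q) to q − p. For instance
  ∂[v_2,v_7] = [v_7] − [v_2].
As a 9×12 matrix over Z this has rank 8, with invariant factors (1,1,1,1,1,1,1,1).

Reading off H_k = ker ∂_k / im ∂_{k+1}:

  H_0: rank C_0 − rank ∂_1 = 9 − 8 = 1, and the invariant factors of ∂_1 are all 1, so H_0 = Z.
  H_1: rank ker ∂_1 − rank ∂_2 = (12 − 8) − 0 = 4, and there is no ∂_2, so H_1 = Z^4.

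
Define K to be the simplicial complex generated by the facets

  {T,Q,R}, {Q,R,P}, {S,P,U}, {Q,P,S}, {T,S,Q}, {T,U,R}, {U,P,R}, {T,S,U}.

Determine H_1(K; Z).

Order the vertices as P < Q < R < S < T < U. Listing each simplex with vertices in this order, K has dimension 2 with simplices:

  0-simplices (6): P, Q, R, S, T, U
  1-simplices (12): PQ, PR, PS, PU, QR, QS, QT, RT, RU, ST, SU, TU
  2-simplices (8): PQR, PQS, PRU, PSU, QRT, QST, RTU, STU

giving chain groups C_0 ≅ Z^6, C_1 ≅ Z^12, C_2 ≅ Z^8.

Boundary ∂_1: C_1 → C_0 sends each edge [p,q] (with p < q) to q − p.
As a 6×12 matrix over Z this has rank 5, with invariant factors (1,1,1,1,1).

Boundary ∂_2: C_2 → C_1 sends each 2-simplex [p,q,r] to [q,r] − [p,r] + [p,q]. For instance
  ∂PQS = QS − PS + PQ,
  ∂RTU = TU − RU + RT.
This gives a 12×8 integer matrix of rank 7; reducing to Smith normal form yields diagonal entries (1,1,1,1,1,1,1).

Now H_k = ker ∂_k / im ∂_{k+1}, so:

  H_1: rank ker ∂_1 − rank ∂_2 = (12 − 5) − 7 = 0, and the invariant factors of ∂_2 are all 1, so H_1 ≅ 0.

(K is a triangulation of the 2-sphere S^2.)

H_1 = 0.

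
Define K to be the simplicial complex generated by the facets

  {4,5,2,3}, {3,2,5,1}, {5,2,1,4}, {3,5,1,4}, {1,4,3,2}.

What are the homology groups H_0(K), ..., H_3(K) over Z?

Order the vertices as 1 < 2 < 3 < 4 < 5. Listing each simplex with vertices in this order, K has dimension 3 with simplices:

  0-simplices (5): [1], [2], [3], [4], [5]
  1-simplices (10): [1,2], [1,3], [1,4], [1,5], [2,3], [2,4], [2,5], [3,4], [3,5], [4,5]
  2-simplices (10): [1,2,3], [1,2,4], [1,2,5], [1,3,4], [1,3,5], [1,4,5], [2,3,4], [2,3,5], [2,4,5], [3,4,5]
  3-simplices (5): [1,2,3,4], [1,2,3,5], [1,2,4,5], [1,3,4,5], [2,3,4,5]

Hence C_0 ≅ Z^5, C_1 ≅ Z^10, C_2 ≅ Z^10, C_3 ≅ Z^5.

Boundary ∂_1: C_1 → C_0 maps an edge to its endpoints' difference, ∂[p,q] = q − p. For instance
  ∂[1,2] = [2] − [1].
As a 5×10 matrix over Z this has rank 4, with invariant factors (1,1,1,1).

Boundary ∂_2: C_2 → C_1 maps a triangle to the signed sum of its edges. For instance
  ∂[2,4,5] = [4,5] − [2,5] + [2,4],
  ∂[1,3,5] = [3,5] − [1,5] + [1,3].
The 10×10 boundary matrix has rank 6 and Smith normal form diag(1,1,1,1,1,1).

The boundary map ∂_3: C_3 → C_2 sends each 3-simplex σ to the alternating sum Σ_i (−1)^i (σ with its i-th vertex removed). For instance
  ∂[1,2,3,4] = [2,3,4] − [1,3,4] + [1,2,4] − [1,2,3],
  ∂[1,2,4,5] = [2,4,5] − [1,4,5] + [1,2,5] − [1,2,4].
The 10×5 boundary matrix has rank 4 and Smith normal form diag(1,1,1,1).

Now H_k = ker ∂_k / im ∂_{k+1}, so:

  H_0: rank C_0 − rank ∂_1 = 5 − 4 = 1, and the invariant factors of ∂_1 are all 1, so H_0 = Z.
  H_1: rank ker ∂_1 − rank ∂_2 = (10 − 4) − 6 = 0, and the invariant factors of ∂_2 are all 1, so H_1 = 0.
  H_2: rank ker ∂_2 − rank ∂_3 = (10 − 6) − 4 = 0, and the invariant factors of ∂_3 are all 1, so H_2 = 0.
  H_3: rank ker ∂_3 − rank ∂_4 = (5 − 4) − 0 = 1, and there is no ∂_4, so H_3 = Z.

H_0 = Z,  H_1 = 0,  H_2 = 0,  H_3 = Z.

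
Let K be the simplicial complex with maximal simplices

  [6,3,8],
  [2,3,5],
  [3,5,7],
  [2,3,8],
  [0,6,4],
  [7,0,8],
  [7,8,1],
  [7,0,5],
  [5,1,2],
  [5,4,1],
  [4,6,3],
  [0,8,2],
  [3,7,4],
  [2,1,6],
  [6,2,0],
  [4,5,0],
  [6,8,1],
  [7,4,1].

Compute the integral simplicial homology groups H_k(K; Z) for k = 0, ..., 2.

H_0 = Z,  H_1 = Z × Z/2,  H_2 = 0.

Take the total order 0 < 1 < 2 < 3 < 4 < 5 < 6 < 7 < 8 on the vertex set. Then K (dimension 2) consists of the simplices:

  0-simplices (9): [0], [1], [2], [3], [4], [5], [6], [7], [8]
  1-simplices (27): (27 of them)
  2-simplices (18): [0,2,6], [0,2,8], [0,4,5], [0,4,6], [0,5,7], [0,7,8], [1,2,5], [1,2,6], [1,4,5], [1,4,7], [1,6,8], [1,7,8], [2,3,5], [2,3,8], [3,4,6], [3,4,7], [3,5,7], [3,6,8]

Hence C_0 ≅ Z^9, C_1 ≅ Z^27, C_2 ≅ Z^18.

The boundary map ∂_1: C_1 → C_0 maps an edge to its endpoints' difference, ∂[p,q] = q − p. For instance
  ∂[1,8] = [8] − [1].
This gives a 9×27 integer matrix of rank 8; reducing to Smith normal form yields diagonal entries (1,1,1,1,1,1,1,1).

∂_2: C_2 → C_1 sends each 2-simplex [p,q,r] to [q,r] − [p,r] + [p,q]. For instance
  ∂[1,6,8] = [6,8] − [1,8] + [1,6],
  ∂[1,4,7] = [4,7] − [1,7] + [1,4].
The 27×18 boundary matrix has rank 18 and Smith normal form diag(1,1,1,1,1,1,1,1,1,1,1,1,1,1,1,1,1,2).

Reading off H_k = ker ∂_k / im ∂_{k+1}:

  H_0: rank C_0 − rank ∂_1 = 9 − 8 = 1, and the invariant factors of ∂_1 are all 1, so H_0 = Z.
  H_1: rank ker ∂_1 − rank ∂_2 = (27 − 8) − 18 = 1, and ∂_2 has invariant factor 2 > 1, so H_1 = Z × Z/2.
  H_2: rank ker ∂_2 − rank ∂_3 = (18 − 18) − 0 = 0, and there is no ∂_3, so H_2 = 0.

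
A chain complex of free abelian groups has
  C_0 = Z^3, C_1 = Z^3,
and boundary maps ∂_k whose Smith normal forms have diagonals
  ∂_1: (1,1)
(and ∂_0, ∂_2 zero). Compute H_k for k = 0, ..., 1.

H_0: b_0 = 3 − 0 − 2 = 1; torsion from ∂_1 factors > 1: none. So H_0 ≅ Z.
H_1: b_1 = 3 − 2 − 0 = 1; torsion from ∂_2 factors > 1: none. So H_1 ≅ Z.

H_0 ≅ Z,  H_1 ≅ Z.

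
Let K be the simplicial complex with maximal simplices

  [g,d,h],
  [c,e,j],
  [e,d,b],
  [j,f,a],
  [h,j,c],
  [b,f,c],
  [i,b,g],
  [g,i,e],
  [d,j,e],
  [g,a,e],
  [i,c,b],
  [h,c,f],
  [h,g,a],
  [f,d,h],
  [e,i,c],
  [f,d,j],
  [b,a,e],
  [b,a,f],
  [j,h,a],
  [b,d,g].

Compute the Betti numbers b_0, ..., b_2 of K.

Order the vertices as a < b < c < d < e < f < g < h < i < j. Listing each simplex with vertices in this order, K has dimension 2 with simplices:

  0-simplices (10): a, b, c, d, e, f, g, h, i, j
  1-simplices (30): ab, ae, af, ag, ah, aj, bc, bd, be, bf, bg, bi, ce, cf, ch, ci, cj, de, df, dg, dh, dj, eg, ei, ej, fh, fj, gh, gi, hj
  2-simplices (20): abe, abf, aeg, afj, agh, ahj, bcf, bci, bde, bdg, bgi, cei, cej, cfh, chj, dej, dfh, dfj, dgh, egi

Hence C_0 ≅ Z^10, C_1 ≅ Z^30, C_2 ≅ Z^20.

Boundary ∂_1: C_1 → C_0 maps an edge to its endpoints' difference, ∂[p,q] = q − p.
The resulting 10×30 matrix has rank 9, and its Smith normal form has invariant factors (1,1,1,1,1,1,1,1,1).

∂_2: C_2 → C_1 sends each 2-simplex [p,q,r] to [q,r] − [p,r] + [p,q]. For instance
  ∂ahj = hj − aj + ah,
  ∂bde = de − be + bd.
As a 30×20 matrix over Z this has rank 20, with invariant factors (1,1,1,1,1,1,1,1,1,1,1,1,1,1,1,1,1,1,1,2).

From H_k ≅ ker(∂_k) / im(∂_{k+1}) we obtain:

  H_0: rank C_0 − rank ∂_1 = 10 − 9 = 1, and the invariant factors of ∂_1 are all 1, so H_0 = Z.
  H_1: rank ker ∂_1 − rank ∂_2 = (30 − 9) − 20 = 1, and ∂_2 has invariant factor 2 > 1, so H_1 = Z ⊕ Z/2.
  H_2: rank ker ∂_2 − rank ∂_3 = (20 − 20) − 0 = 0, and there is no ∂_3, so H_2 = 0.

Hence the Betti numbers are b_0 = 1, b_1 = 1, b_2 = 0.

b_0 = 1, b_1 = 1, b_2 = 0.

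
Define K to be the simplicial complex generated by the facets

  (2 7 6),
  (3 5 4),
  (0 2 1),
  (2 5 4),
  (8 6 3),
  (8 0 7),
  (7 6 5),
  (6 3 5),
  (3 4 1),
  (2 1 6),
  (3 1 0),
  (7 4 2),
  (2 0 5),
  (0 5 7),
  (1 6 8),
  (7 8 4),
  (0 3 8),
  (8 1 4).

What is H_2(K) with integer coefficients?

H_2 = 0.

Order the vertices as 0 < 1 < 2 < 3 < 4 < 5 < 6 < 7 < 8. Listing each simplex with vertices in this order, K has dimension 2 with simplices:

  0-simplices (9): [0], [1], [2], [3], [4], [5], [6], [7], [8]
  1-simplices (27): (27 of them)
  2-simplices (18): [0,1,2], [0,1,3], [0,2,5], [0,3,8], [0,5,7], [0,7,8], [1,2,6], [1,3,4], [1,4,8], [1,6,8], [2,4,5], [2,4,7], [2,6,7], [3,4,5], [3,5,6], [3,6,8], [4,7,8], [5,6,7]

giving chain groups C_0 ≅ Z^9, C_1 ≅ Z^27, C_2 ≅ Z^18.

Boundary ∂_1: C_1 → C_0 sends each edge [p,q] (with p < q) to q − p.
This gives a 9×27 integer matrix of rank 8; reducing to Smith normal form yields diagonal entries (1,1,1,1,1,1,1,1).

Boundary ∂_2: C_2 → C_1 acts by ∂[p,q,r] = [q,r] − [p,r] + [p,q]. For instance
  ∂[3,4,5] = [4,5] − [3,5] + [3,4],
  ∂[4,7,8] = [7,8] − [4,8] + [4,7].
The 27×18 boundary matrix has rank 18 and Smith normal form diag(1,1,1,1,1,1,1,1,1,1,1,1,1,1,1,1,1,2).

Reading off H_k = ker ∂_k / im ∂_{k+1}:

  H_2: rank ker ∂_2 − rank ∂_3 = (18 − 18) − 0 = 0, and there is no ∂_3, so H_2 = 0.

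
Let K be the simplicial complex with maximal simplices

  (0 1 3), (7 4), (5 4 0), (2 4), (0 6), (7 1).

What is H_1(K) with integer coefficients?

H_1 ≅ Z.

Order the vertices as 0 < 1 < 2 < 3 < 4 < 5 < 6 < 7. Listing each simplex with vertices in this order, K has dimension 2 with simplices:

  0-simplices (8): [0], [1], [2], [3], [4], [5], [6], [7]
  1-simplices (10): [0,1], [0,3], [0,4], [0,5], [0,6], [1,3], [1,7], [2,4], [4,5], [4,7]
  2-simplices (2): [0,1,3], [0,4,5]

giving chain groups C_0 ≅ Z^8, C_1 ≅ Z^10, C_2 ≅ Z^2.

The boundary map ∂_1: C_1 → C_0 maps an edge to its endpoints' difference, ∂[p,q] = q − p. For instance
  ∂[4,5] = [5] − [4].
The 8×10 boundary matrix has rank 7 and Smith normal form diag(1,1,1,1,1,1,1).

Boundary ∂_2: C_2 → C_1 maps a triangle to the signed sum of its edges. For instance
  ∂[0,4,5] = [4,5] − [0,5] + [0,4],
  ∂[0,1,3] = [1,3] − [0,3] + [0,1].
This gives a 10×2 integer matrix of rank 2; reducing to Smith normal form yields diagonal entries (1,1).

Reading off H_k = ker ∂_k / im ∂_{k+1}:

  H_1: rank ker ∂_1 − rank ∂_2 = (10 − 7) − 2 = 1, and the invariant factors of ∂_2 are all 1, so H_1 ≅ Z.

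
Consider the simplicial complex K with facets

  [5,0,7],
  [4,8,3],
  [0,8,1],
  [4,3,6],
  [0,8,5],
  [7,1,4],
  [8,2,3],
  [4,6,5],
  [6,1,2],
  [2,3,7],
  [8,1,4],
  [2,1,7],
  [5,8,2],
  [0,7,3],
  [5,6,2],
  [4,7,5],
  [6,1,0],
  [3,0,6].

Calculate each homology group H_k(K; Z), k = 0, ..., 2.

Take the total order 0 < 1 < 2 < 3 < 4 < 5 < 6 < 7 < 8 on the vertex set. Then K (dimension 2) consists of the simplices:

  0-simplices (9): [0], [1], [2], [3], [4], [5], [6], [7], [8]
  1-simplices (27): (27 of them)
  2-simplices (18): [0,1,6], [0,1,8], [0,3,6], [0,3,7], [0,5,7], [0,5,8], [1,2,6], [1,2,7], [1,4,7], [1,4,8], [2,3,7], [2,3,8], [2,5,6], [2,5,8], [3,4,6], [3,4,8], [4,5,6], [4,5,7]

Hence C_0 ≅ Z^9, C_1 ≅ Z^27, C_2 ≅ Z^18.

Boundary ∂_1: C_1 → C_0 sends each edge [p,q] (with p < q) to q − p.
The resulting 9×27 matrix has rank 8, and its Smith normal form has invariant factors (1,1,1,1,1,1,1,1).

The boundary map ∂_2: C_2 → C_1 acts by ∂[p,q,r] = [q,r] − [p,r] + [p,q]. For instance
  ∂[2,5,6] = [5,6] − [2,6] + [2,5],
  ∂[4,5,7] = [5,7] − [4,7] + [4,5].
As a 27×18 matrix over Z this has rank 17, with invariant factors (1,1,1,1,1,1,1,1,1,1,1,1,1,1,1,1,1).

Reading off H_k = ker ∂_k / im ∂_{k+1}:

  H_0: rank C_0 − rank ∂_1 = 9 − 8 = 1, and the invariant factors of ∂_1 are all 1, so H_0 ≅ Z.
  H_1: rank ker ∂_1 − rank ∂_2 = (27 − 8) − 17 = 2, and the invariant factors of ∂_2 are all 1, so H_1 ≅ Z^2.
  H_2: rank ker ∂_2 − rank ∂_3 = (18 − 17) − 0 = 1, and there is no ∂_3, so H_2 ≅ Z.

H_0 = Z,  H_1 = Z^2,  H_2 = Z.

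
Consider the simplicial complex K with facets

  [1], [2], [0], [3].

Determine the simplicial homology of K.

H_0 = Z^4.

Order the vertices as 0 < 1 < 2 < 3. Listing each simplex with vertices in this order, K has dimension 0 with simplices:

  0-simplices (4): [0], [1], [2], [3]

Hence C_0 ≅ Z^4.

Reading off H_k = ker ∂_k / im ∂_{k+1}:

  H_0: rank C_0 − rank ∂_1 = 4 − 0 = 4, and there is no ∂_1, so H_0 ≅ Z^4.

(K is a triangulation of a set of 4 points.)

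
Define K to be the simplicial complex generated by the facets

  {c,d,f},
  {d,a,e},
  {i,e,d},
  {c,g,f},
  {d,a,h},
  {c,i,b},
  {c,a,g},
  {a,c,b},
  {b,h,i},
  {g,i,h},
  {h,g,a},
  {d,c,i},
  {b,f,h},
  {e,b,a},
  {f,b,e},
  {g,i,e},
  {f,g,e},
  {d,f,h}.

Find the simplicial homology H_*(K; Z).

Order the vertices as a < b < c < d < e < f < g < h < i. Listing each simplex with vertices in this order, K has dimension 2 with simplices:

  0-simplices (9): a, b, c, d, e, f, g, h, i
  1-simplices (27): ab, ac, ad, ae, ag, ah, bc, be, bf, bh, bi, cd, cf, cg, ci, de, df, dh, di, ef, eg, ei, fg, fh, gh, gi, hi
  2-simplices (18): abc, abe, acg, ade, adh, agh, bci, bef, bfh, bhi, cdf, cdi, cfg, dei, dfh, efg, egi, ghi

giving chain groups C_0 ≅ Z^9, C_1 ≅ Z^27, C_2 ≅ Z^18.

The boundary map ∂_1: C_1 → C_0 sends each edge [p,q] (with p < q) to q − p.
The 9×27 boundary matrix has rank 8 and Smith normal form diag(1,1,1,1,1,1,1,1).

The boundary map ∂_2: C_2 → C_1 maps a triangle to the signed sum of its edges. For instance
  ∂ghi = hi − gi + gh,
  ∂dei = ei − di + de.
As a 27×18 matrix over Z this has rank 17, with invariant factors (1,1,1,1,1,1,1,1,1,1,1,1,1,1,1,1,1).

From H_k ≅ ker(∂_k) / im(∂_{k+1}) we obtain:

  H_0: rank C_0 − rank ∂_1 = 9 − 8 = 1, and the invariant factors of ∂_1 are all 1, so H_0 ≅ Z.
  H_1: rank ker ∂_1 − rank ∂_2 = (27 − 8) − 17 = 2, and the invariant factors of ∂_2 are all 1, so H_1 ≅ Z^2.
  H_2: rank ker ∂_2 − rank ∂_3 = (18 − 17) − 0 = 1, and there is no ∂_3, so H_2 ≅ Z.

As a check, the Euler characteristic is 9 − 27 + 18 = 0, which agrees with 1 − 2 + 1 = 0.
(K is a triangulation of the torus T^2.)

H_0 ≅ Z,  H_1 ≅ Z^2,  H_2 ≅ Z.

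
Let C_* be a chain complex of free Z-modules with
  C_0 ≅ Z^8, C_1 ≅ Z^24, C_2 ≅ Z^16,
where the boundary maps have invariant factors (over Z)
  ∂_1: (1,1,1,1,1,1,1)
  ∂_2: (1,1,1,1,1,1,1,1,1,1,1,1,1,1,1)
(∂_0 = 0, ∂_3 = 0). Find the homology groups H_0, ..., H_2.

H_0 = Z,  H_1 = Z^2,  H_2 = Z.

H_0: b_0 = 8 − 0 − 7 = 1; torsion from ∂_1 factors > 1: none. So H_0 = Z.
H_1: b_1 = 24 − 7 − 15 = 2; torsion from ∂_2 factors > 1: none. So H_1 = Z^2.
H_2: b_2 = 16 − 15 − 0 = 1; torsion from ∂_3 factors > 1: none. So H_2 = Z.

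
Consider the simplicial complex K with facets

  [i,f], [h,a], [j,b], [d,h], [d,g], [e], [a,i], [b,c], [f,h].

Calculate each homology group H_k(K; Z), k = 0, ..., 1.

Take the total order a < b < c < d < e < f < g < h < i < j on the vertex set. Then K (dimension 1) consists of the simplices:

  0-simplices (10): a, b, c, d, e, f, g, h, i, j
  1-simplices (8): ah, ai, bc, bj, dg, dh, fh, fi

so the chain groups are C_0 ≅ Z^10, C_1 ≅ Z^8.

Boundary ∂_1: C_1 → C_0 is given by ∂[p,q] = [q] − [p].
As a 10×8 matrix over Z this has rank 7, with invariant factors (1,1,1,1,1,1,1).

Computing H_k = (kernel of ∂_k) / (image of ∂_{k+1}):

  H_0: rank C_0 − rank ∂_1 = 10 − 7 = 3, and the invariant factors of ∂_1 are all 1, so H_0 = Z^3.
  H_1: rank ker ∂_1 − rank ∂_2 = (8 − 7) − 0 = 1, and there is no ∂_2, so H_1 = Z.

H_0 ≅ Z^3,  H_1 ≅ Z.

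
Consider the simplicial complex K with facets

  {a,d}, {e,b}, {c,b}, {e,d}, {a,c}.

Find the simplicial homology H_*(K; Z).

H_0 ≅ Z,  H_1 ≅ Z.

K has 5 vertices, 5 edges.
rank ∂_0 = 0, rank ∂_1 = 4 ⇒ b_0 = 5 − 0 − 4 = 1; all invariant factors of ∂_1 are 1 so no torsion. So H_0 ≅ Z.
rank ∂_1 = 4, rank ∂_2 = 0 ⇒ b_1 = 5 − 4 − 0 = 1. So H_1 ≅ Z.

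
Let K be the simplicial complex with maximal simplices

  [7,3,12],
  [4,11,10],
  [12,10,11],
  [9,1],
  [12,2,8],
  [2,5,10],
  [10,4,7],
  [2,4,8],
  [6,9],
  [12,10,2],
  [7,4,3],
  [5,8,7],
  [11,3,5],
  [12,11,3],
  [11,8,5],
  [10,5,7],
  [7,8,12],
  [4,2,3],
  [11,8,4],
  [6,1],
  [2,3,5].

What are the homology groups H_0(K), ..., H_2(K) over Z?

H_0 = Z^2,  H_1 = Z^3,  H_2 = Z.

K has 12 vertices, 30 edges, 18 triangles.
rank ∂_0 = 0, rank ∂_1 = 10 ⇒ b_0 = 12 − 0 − 10 = 2; all invariant factors of ∂_1 are 1 so no torsion. So H_0 = Z^2.
rank ∂_1 = 10, rank ∂_2 = 17 ⇒ b_1 = 30 − 10 − 17 = 3; all invariant factors of ∂_2 are 1 so no torsion. So H_1 = Z^3.
rank ∂_2 = 17, rank ∂_3 = 0 ⇒ b_2 = 18 − 17 − 0 = 1. So H_2 = Z.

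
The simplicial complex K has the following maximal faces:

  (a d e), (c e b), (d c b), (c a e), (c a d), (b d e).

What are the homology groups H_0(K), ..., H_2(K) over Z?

H_0 ≅ Z,  H_1 = 0,  H_2 ≅ Z.

K has 5 vertices, 9 edges, 6 triangles.
rank ∂_0 = 0, rank ∂_1 = 4 ⇒ b_0 = 5 − 0 − 4 = 1; all invariant factors of ∂_1 are 1 so no torsion. So H_0 = Z.
rank ∂_1 = 4, rank ∂_2 = 5 ⇒ b_1 = 9 − 4 − 5 = 0; all invariant factors of ∂_2 are 1 so no torsion. So H_1 = 0.
rank ∂_2 = 5, rank ∂_3 = 0 ⇒ b_2 = 6 − 5 − 0 = 1. So H_2 = Z.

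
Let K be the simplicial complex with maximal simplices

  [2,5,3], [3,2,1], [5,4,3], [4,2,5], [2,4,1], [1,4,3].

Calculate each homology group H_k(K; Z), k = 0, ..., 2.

Fix the vertex order 1 < 2 < 3 < 4 < 5 and write every simplex with vertices in increasing order. Then dim K = 2 and the simplices of K are:

  0-simplices (5): [1], [2], [3], [4], [5]
  1-simplices (9): [1,2], [1,3], [1,4], [2,3], [2,4], [2,5], [3,4], [3,5], [4,5]
  2-simplices (6): [1,2,3], [1,2,4], [1,3,4], [2,3,5], [2,4,5], [3,4,5]

giving chain groups C_0 ≅ Z^5, C_1 ≅ Z^9, C_2 ≅ Z^6.

The boundary map ∂_1: C_1 → C_0 sends each edge [p,q] (with p < q) to q − p. For instance
  ∂[3,5] = [5] − [3].
The resulting 5×9 matrix has rank 4, and its Smith normal form has invariant factors (1,1,1,1).

∂_2: C_2 → C_1 maps a triangle to the signed sum of its edges. For instance
  ∂[2,4,5] = [4,5] − [2,5] + [2,4],
  ∂[3,4,5] = [4,5] − [3,5] + [3,4].
The resulting 9×6 matrix has rank 5, and its Smith normal form has invariant factors (1,1,1,1,1).

Reading off H_k = ker ∂_k / im ∂_{k+1}:

  H_0: rank C_0 − rank ∂_1 = 5 − 4 = 1, and the invariant factors of ∂_1 are all 1, so H_0 ≅ Z.
  H_1: rank ker ∂_1 − rank ∂_2 = (9 − 4) − 5 = 0, and the invariant factors of ∂_2 are all 1, so H_1 ≅ 0.
  H_2: rank ker ∂_2 − rank ∂_3 = (6 − 5) − 0 = 1, and there is no ∂_3, so H_2 ≅ Z.

As a check, the Euler characteristic is 5 − 9 + 6 = 2, which agrees with 1 − 0 + 1 = 2.

H_0 ≅ Z,  H_1 = 0,  H_2 ≅ Z.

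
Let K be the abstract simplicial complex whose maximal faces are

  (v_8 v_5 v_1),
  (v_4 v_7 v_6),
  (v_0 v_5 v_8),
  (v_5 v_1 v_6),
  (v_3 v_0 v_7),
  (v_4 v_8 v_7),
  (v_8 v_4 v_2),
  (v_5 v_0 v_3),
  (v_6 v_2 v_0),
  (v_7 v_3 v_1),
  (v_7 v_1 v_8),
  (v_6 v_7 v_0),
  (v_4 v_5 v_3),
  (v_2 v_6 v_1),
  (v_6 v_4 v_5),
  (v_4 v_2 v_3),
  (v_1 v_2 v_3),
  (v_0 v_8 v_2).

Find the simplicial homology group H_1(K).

Take the total order v_0 < v_1 < v_2 < v_3 < v_4 < v_5 < v_6 < v_7 < v_8 on the vertex set. Then K (dimension 2) consists of the simplices:

  0-simplices (9): [v_0], [v_1], [v_2], [v_3], [v_4], [v_5], [v_6], [v_7], [v_8]
  1-simplices (27): (27 of them)
  2-simplices (18): (18 of them)

giving chain groups C_0 ≅ Z^9, C_1 ≅ Z^27, C_2 ≅ Z^18.

∂_1: C_1 → C_0 sends each edge [p,q] (with p < q) to q − p.
This gives a 9×27 integer matrix of rank 8; reducing to Smith normal form yields diagonal entries (1,1,1,1,1,1,1,1).

The boundary map ∂_2: C_2 → C_1 sends each 2-simplex [p,q,r] to [q,r] − [p,r] + [p,q]. For instance
  ∂[v_3,v_4,v_5] = [v_4,v_5] − [v_3,v_5] + [v_3,v_4],
  ∂[v_0,v_6,v_7] = [v_6,v_7] − [v_0,v_7] + [v_0,v_6].
The resulting 27×18 matrix has rank 17, and its Smith normal form has invariant factors (1,1,1,1,1,1,1,1,1,1,1,1,1,1,1,1,1).

Reading off H_k = ker ∂_k / im ∂_{k+1}:

  H_1: rank ker ∂_1 − rank ∂_2 = (27 − 8) − 17 = 2, and the invariant factors of ∂_2 are all 1, so H_1 ≅ Z^2.

(K is a triangulation of the torus T^2.)

H_1 ≅ Z^2.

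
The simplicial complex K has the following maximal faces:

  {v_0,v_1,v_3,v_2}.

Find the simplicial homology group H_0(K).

We work with the vertex ordering v_0 < v_1 < v_2 < v_3. The simplices of K, each written with vertices in increasing order, are:

  0-simplices (4): [v_0], [v_1], [v_2], [v_3]
  1-simplices (6): [v_0,v_1], [v_0,v_2], [v_0,v_3], [v_1,v_2], [v_1,v_3], [v_2,v_3]
  2-simplices (4): [v_0,v_1,v_2], [v_0,v_1,v_3], [v_0,v_2,v_3], [v_1,v_2,v_3]
  3-simplices (1): [v_0,v_1,v_2,v_3]

so the chain groups are C_0 ≅ Z^4, C_1 ≅ Z^6, C_2 ≅ Z^4, C_3 ≅ Z^1.

Boundary ∂_1: C_1 → C_0 maps an edge to its endpoints' difference, ∂[p,q] = q − p.
The 4×6 boundary matrix has rank 3 and Smith normal form diag(1,1,1).

∂_2: C_2 → C_1 sends each 2-simplex [p,q,r] to [q,r] − [p,r] + [p,q]. For instance
  ∂[v_0,v_1,v_3] = [v_1,v_3] − [v_0,v_3] + [v_0,v_1],
  ∂[v_0,v_2,v_3] = [v_2,v_3] − [v_0,v_3] + [v_0,v_2].
As a 6×4 matrix over Z this has rank 3, with invariant factors (1,1,1).

The boundary map ∂_3: C_3 → C_2 sends each 3-simplex σ to the alternating sum Σ_i (−1)^i (σ with its i-th vertex removed). For instance
  ∂[v_0,v_1,v_2,v_3] = [v_1,v_2,v_3] − [v_0,v_2,v_3] + [v_0,v_1,v_3] − [v_0,v_1,v_2].
As a 4×1 matrix over Z this has rank 1, with invariant factors (1).

Computing H_k = (kernel of ∂_k) / (image of ∂_{k+1}):

  H_0: rank C_0 − rank ∂_1 = 4 − 3 = 1, and the invariant factors of ∂_1 are all 1, so H_0 = Z.

H_0 = Z.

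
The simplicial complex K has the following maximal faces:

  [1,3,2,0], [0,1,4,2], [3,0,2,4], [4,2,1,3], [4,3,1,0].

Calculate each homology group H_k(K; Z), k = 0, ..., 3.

Order the vertices as 0 < 1 < 2 < 3 < 4. Listing each simplex with vertices in this order, K has dimension 3 with simplices:

  0-simplices (5): [0], [1], [2], [3], [4]
  1-simplices (10): [0,1], [0,2], [0,3], [0,4], [1,2], [1,3], [1,4], [2,3], [2,4], [3,4]
  2-simplices (10): [0,1,2], [0,1,3], [0,1,4], [0,2,3], [0,2,4], [0,3,4], [1,2,3], [1,2,4], [1,3,4], [2,3,4]
  3-simplices (5): [0,1,2,3], [0,1,2,4], [0,1,3,4], [0,2,3,4], [1,2,3,4]

giving chain groups C_0 ≅ Z^5, C_1 ≅ Z^10, C_2 ≅ Z^10, C_3 ≅ Z^5.

∂_1: C_1 → C_0 sends each edge [p,q] (with p < q) to q − p. For instance
  ∂[1,2] = [2] − [1].
The 5×10 boundary matrix has rank 4 and Smith normal form diag(1,1,1,1).

Boundary ∂_2: C_2 → C_1 maps a triangle to the signed sum of its edges. For instance
  ∂[0,3,4] = [3,4] − [0,4] + [0,3],
  ∂[0,1,3] = [1,3] − [0,3] + [0,1].
The 10×10 boundary matrix has rank 6 and Smith normal form diag(1,1,1,1,1,1).

Boundary ∂_3: C_3 → C_2 sends each 3-simplex σ to the alternating sum Σ_i (−1)^i (σ with its i-th vertex removed). For instance
  ∂[0,1,2,4] = [1,2,4] − [0,2,4] + [0,1,4] − [0,1,2],
  ∂[0,1,2,3] = [1,2,3] − [0,2,3] + [0,1,3] − [0,1,2].
This gives a 10×5 integer matrix of rank 4; reducing to Smith normal form yields diagonal entries (1,1,1,1).

Computing H_k = (kernel of ∂_k) / (image of ∂_{k+1}):

  H_0: rank C_0 − rank ∂_1 = 5 − 4 = 1, and the invariant factors of ∂_1 are all 1, so H_0 = Z.
  H_1: rank ker ∂_1 − rank ∂_2 = (10 − 4) − 6 = 0, and the invariant factors of ∂_2 are all 1, so H_1 = 0.
  H_2: rank ker ∂_2 − rank ∂_3 = (10 − 6) − 4 = 0, and the invariant factors of ∂_3 are all 1, so H_2 = 0.
  H_3: rank ker ∂_3 − rank ∂_4 = (5 − 4) − 0 = 1, and there is no ∂_4, so H_3 = Z.

As a check, the Euler characteristic is 5 − 10 + 10 − 5 = 0, which agrees with 1 − 0 + 0 − 1 = 0.

H_0 ≅ Z,  H_1 = 0,  H_2 = 0,  H_3 ≅ Z.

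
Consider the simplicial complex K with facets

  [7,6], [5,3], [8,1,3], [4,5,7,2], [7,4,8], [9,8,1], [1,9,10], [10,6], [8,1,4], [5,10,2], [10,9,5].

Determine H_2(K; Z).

H_2 ≅ 0.

Order the vertices as 1 < 2 < 3 < 4 < 5 < 6 < 7 < 8 < 9 < 10. Listing each simplex with vertices in this order, K has dimension 3 with simplices:

  0-simplices (10): [1], [2], [3], [4], [5], [6], [7], [8], [9], [10]
  1-simplices (22): [1,3], [1,4], [1,8], [1,9], [1,10], [2,4], [2,5], [2,7], [2,10], [3,5], [3,8], [4,5], [4,7], [4,8], [5,7], [5,9], [5,10], [6,7], [6,10], [7,8], [8,9], [9,10]
  2-simplices (11): [1,3,8], [1,4,8], [1,8,9], [1,9,10], [2,4,5], [2,4,7], [2,5,7], [2,5,10], [4,5,7], [4,7,8], [5,9,10]
  3-simplices (1): [2,4,5,7]

so the chain groups are C_0 ≅ Z^10, C_1 ≅ Z^22, C_2 ≅ Z^11, C_3 ≅ Z^1.

∂_1: C_1 → C_0 is given by ∂[p,q] = [q] − [p]. For instance
  ∂[6,7] = [7] − [6].
The resulting 10×22 matrix has rank 9, and its Smith normal form has invariant factors (1,1,1,1,1,1,1,1,1).

∂_2: C_2 → C_1 maps a triangle to the signed sum of its edges. For instance
  ∂[4,7,8] = [7,8] − [4,8] + [4,7],
  ∂[2,4,7] = [4,7] − [2,7] + [2,4].
This gives a 22×11 integer matrix of rank 10; reducing to Smith normal form yields diagonal entries (1,1,1,1,1,1,1,1,1,1).

Boundary ∂_3: C_3 → C_2 sends each 3-simplex σ to the alternating sum Σ_i (−1)^i (σ with its i-th vertex removed). For instance
  ∂[2,4,5,7] = [4,5,7] − [2,5,7] + [2,4,7] − [2,4,5].
The resulting 11×1 matrix has rank 1, and its Smith normal form has invariant factors (1).

Computing H_k = (kernel of ∂_k) / (image of ∂_{k+1}):

  H_2: rank ker ∂_2 − rank ∂_3 = (11 − 10) − 1 = 0, and the invariant factors of ∂_3 are all 1, so H_2 = 0.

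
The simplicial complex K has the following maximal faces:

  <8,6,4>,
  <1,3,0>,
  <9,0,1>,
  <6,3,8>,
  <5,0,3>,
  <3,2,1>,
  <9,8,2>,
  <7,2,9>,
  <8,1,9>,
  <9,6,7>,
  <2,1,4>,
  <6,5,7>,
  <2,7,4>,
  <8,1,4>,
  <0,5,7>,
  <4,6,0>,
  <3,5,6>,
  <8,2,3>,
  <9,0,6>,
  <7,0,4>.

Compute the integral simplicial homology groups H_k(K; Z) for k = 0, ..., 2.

H_0 = Z,  H_1 = Z ⊕ Z/2Z,  H_2 = 0.

Take the total order 0 < 1 < 2 < 3 < 4 < 5 < 6 < 7 < 8 < 9 on the vertex set. Then K (dimension 2) consists of the simplices:

  0-simplices (10): [0], [1], [2], [3], [4], [5], [6], [7], [8], [9]
  1-simplices (30): (30 of them)
  2-simplices (20): (20 of them)

so the chain groups are C_0 ≅ Z^10, C_1 ≅ Z^30, C_2 ≅ Z^20.

∂_1: C_1 → C_0 sends each edge [p,q] (with p < q) to q − p. For instance
  ∂[0,6] = [6] − [0].
The 10×30 boundary matrix has rank 9 and Smith normal form diag(1,1,1,1,1,1,1,1,1).

The boundary map ∂_2: C_2 → C_1 sends each 2-simplex [p,q,r] to [q,r] − [p,r] + [p,q]. For instance
  ∂[1,2,4] = [2,4] − [1,4] + [1,2],
  ∂[4,6,8] = [6,8] − [4,8] + [4,6].
The 30×20 boundary matrix has rank 20 and Smith normal form diag(1,1,1,1,1,1,1,1,1,1,1,1,1,1,1,1,1,1,1,2).

From H_k ≅ ker(∂_k) / im(∂_{k+1}) we obtain:

  H_0: rank C_0 − rank ∂_1 = 10 − 9 = 1, and the invariant factors of ∂_1 are all 1, so H_0 ≅ Z.
  H_1: rank ker ∂_1 − rank ∂_2 = (30 − 9) − 20 = 1, and ∂_2 has invariant factor 2 > 1, so H_1 ≅ Z ⊕ Z/2Z.
  H_2: rank ker ∂_2 − rank ∂_3 = (20 − 20) − 0 = 0, and there is no ∂_3, so H_2 ≅ 0.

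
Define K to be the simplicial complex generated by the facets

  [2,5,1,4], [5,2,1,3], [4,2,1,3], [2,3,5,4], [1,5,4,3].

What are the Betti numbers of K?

Take the total order 1 < 2 < 3 < 4 < 5 on the vertex set. Then K (dimension 3) consists of the simplices:

  0-simplices (5): [1], [2], [3], [4], [5]
  1-simplices (10): [1,2], [1,3], [1,4], [1,5], [2,3], [2,4], [2,5], [3,4], [3,5], [4,5]
  2-simplices (10): [1,2,3], [1,2,4], [1,2,5], [1,3,4], [1,3,5], [1,4,5], [2,3,4], [2,3,5], [2,4,5], [3,4,5]
  3-simplices (5): [1,2,3,4], [1,2,3,5], [1,2,4,5], [1,3,4,5], [2,3,4,5]

giving chain groups C_0 ≅ Z^5, C_1 ≅ Z^10, C_2 ≅ Z^10, C_3 ≅ Z^5.

Boundary ∂_1: C_1 → C_0 is given by ∂[p,q] = [q] − [p]. For instance
  ∂[2,4] = [4] − [2].
This gives a 5×10 integer matrix of rank 4; reducing to Smith normal form yields diagonal entries (1,1,1,1).

The boundary map ∂_2: C_2 → C_1 acts by ∂[p,q,r] = [q,r] − [p,r] + [p,q]. For instance
  ∂[2,3,4] = [3,4] − [2,4] + [2,3],
  ∂[1,3,4] = [3,4] − [1,4] + [1,3].
As a 10×10 matrix over Z this has rank 6, with invariant factors (1,1,1,1,1,1).

The boundary map ∂_3: C_3 → C_2 sends each 3-simplex σ to the alternating sum Σ_i (−1)^i (σ with its i-th vertex removed). For instance
  ∂[1,2,3,5] = [2,3,5] − [1,3,5] + [1,2,5] − [1,2,3],
  ∂[1,2,3,4] = [2,3,4] − [1,3,4] + [1,2,4] − [1,2,3].
As a 10×5 matrix over Z this has rank 4, with invariant factors (1,1,1,1).

Now H_k = ker ∂_k / im ∂_{k+1}, so:

  H_0: rank C_0 − rank ∂_1 = 5 − 4 = 1, and the invariant factors of ∂_1 are all 1, so H_0 ≅ Z.
  H_1: rank ker ∂_1 − rank ∂_2 = (10 − 4) − 6 = 0, and the invariant factors of ∂_2 are all 1, so H_1 ≅ 0.
  H_2: rank ker ∂_2 − rank ∂_3 = (10 − 6) − 4 = 0, and the invariant factors of ∂_3 are all 1, so H_2 ≅ 0.
  H_3: rank ker ∂_3 − rank ∂_4 = (5 − 4) − 0 = 1, and there is no ∂_4, so H_3 ≅ Z.

Hence the Betti numbers are b_0 = 1, b_1 = 0, b_2 = 0, b_3 = 1.

b_0 = 1, b_1 = 0, b_2 = 0, b_3 = 1.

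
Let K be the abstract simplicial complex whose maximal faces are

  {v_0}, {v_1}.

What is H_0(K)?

Order the vertices as v_0 < v_1. Listing each simplex with vertices in this order, K has dimension 0 with simplices:

  0-simplices (2): [v_0], [v_1]

so the chain groups are C_0 ≅ Z^2.

Reading off H_k = ker ∂_k / im ∂_{k+1}:

  H_0: rank C_0 − rank ∂_1 = 2 − 0 = 2, and there is no ∂_1, so H_0 = Z^2.

(K is a triangulation of a set of 2 points.)

H_0 = Z^2.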